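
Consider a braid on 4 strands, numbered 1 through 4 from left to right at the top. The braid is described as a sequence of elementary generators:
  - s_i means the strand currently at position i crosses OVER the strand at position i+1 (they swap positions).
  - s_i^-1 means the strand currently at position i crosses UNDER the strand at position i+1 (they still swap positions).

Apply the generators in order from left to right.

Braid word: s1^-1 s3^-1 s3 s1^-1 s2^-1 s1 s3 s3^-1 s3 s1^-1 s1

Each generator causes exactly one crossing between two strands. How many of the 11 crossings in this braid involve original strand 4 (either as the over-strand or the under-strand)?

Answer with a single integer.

Answer: 5

Derivation:
Gen 1: crossing 1x2. Involves strand 4? no. Count so far: 0
Gen 2: crossing 3x4. Involves strand 4? yes. Count so far: 1
Gen 3: crossing 4x3. Involves strand 4? yes. Count so far: 2
Gen 4: crossing 2x1. Involves strand 4? no. Count so far: 2
Gen 5: crossing 2x3. Involves strand 4? no. Count so far: 2
Gen 6: crossing 1x3. Involves strand 4? no. Count so far: 2
Gen 7: crossing 2x4. Involves strand 4? yes. Count so far: 3
Gen 8: crossing 4x2. Involves strand 4? yes. Count so far: 4
Gen 9: crossing 2x4. Involves strand 4? yes. Count so far: 5
Gen 10: crossing 3x1. Involves strand 4? no. Count so far: 5
Gen 11: crossing 1x3. Involves strand 4? no. Count so far: 5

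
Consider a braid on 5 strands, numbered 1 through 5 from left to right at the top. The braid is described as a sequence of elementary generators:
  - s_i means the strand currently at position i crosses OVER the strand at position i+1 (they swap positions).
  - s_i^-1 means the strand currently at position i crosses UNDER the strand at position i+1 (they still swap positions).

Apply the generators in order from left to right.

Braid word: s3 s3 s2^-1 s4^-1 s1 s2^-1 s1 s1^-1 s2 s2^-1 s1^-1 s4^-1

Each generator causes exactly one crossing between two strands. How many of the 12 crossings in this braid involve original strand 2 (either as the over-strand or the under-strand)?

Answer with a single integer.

Gen 1: crossing 3x4. Involves strand 2? no. Count so far: 0
Gen 2: crossing 4x3. Involves strand 2? no. Count so far: 0
Gen 3: crossing 2x3. Involves strand 2? yes. Count so far: 1
Gen 4: crossing 4x5. Involves strand 2? no. Count so far: 1
Gen 5: crossing 1x3. Involves strand 2? no. Count so far: 1
Gen 6: crossing 1x2. Involves strand 2? yes. Count so far: 2
Gen 7: crossing 3x2. Involves strand 2? yes. Count so far: 3
Gen 8: crossing 2x3. Involves strand 2? yes. Count so far: 4
Gen 9: crossing 2x1. Involves strand 2? yes. Count so far: 5
Gen 10: crossing 1x2. Involves strand 2? yes. Count so far: 6
Gen 11: crossing 3x2. Involves strand 2? yes. Count so far: 7
Gen 12: crossing 5x4. Involves strand 2? no. Count so far: 7

Answer: 7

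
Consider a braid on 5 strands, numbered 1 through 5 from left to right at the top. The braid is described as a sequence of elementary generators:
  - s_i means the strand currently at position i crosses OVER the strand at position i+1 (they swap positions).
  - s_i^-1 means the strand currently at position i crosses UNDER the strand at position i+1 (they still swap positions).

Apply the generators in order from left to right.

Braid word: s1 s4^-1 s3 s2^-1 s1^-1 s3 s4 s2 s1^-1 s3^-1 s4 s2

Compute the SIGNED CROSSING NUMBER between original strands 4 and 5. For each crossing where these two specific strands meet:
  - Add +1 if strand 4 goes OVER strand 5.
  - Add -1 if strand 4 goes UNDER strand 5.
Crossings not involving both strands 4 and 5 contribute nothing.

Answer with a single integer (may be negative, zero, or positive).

Answer: -2

Derivation:
Gen 1: crossing 1x2. Both 4&5? no. Sum: 0
Gen 2: 4 under 5. Both 4&5? yes. Contrib: -1. Sum: -1
Gen 3: crossing 3x5. Both 4&5? no. Sum: -1
Gen 4: crossing 1x5. Both 4&5? no. Sum: -1
Gen 5: crossing 2x5. Both 4&5? no. Sum: -1
Gen 6: crossing 1x3. Both 4&5? no. Sum: -1
Gen 7: crossing 1x4. Both 4&5? no. Sum: -1
Gen 8: crossing 2x3. Both 4&5? no. Sum: -1
Gen 9: crossing 5x3. Both 4&5? no. Sum: -1
Gen 10: crossing 2x4. Both 4&5? no. Sum: -1
Gen 11: crossing 2x1. Both 4&5? no. Sum: -1
Gen 12: 5 over 4. Both 4&5? yes. Contrib: -1. Sum: -2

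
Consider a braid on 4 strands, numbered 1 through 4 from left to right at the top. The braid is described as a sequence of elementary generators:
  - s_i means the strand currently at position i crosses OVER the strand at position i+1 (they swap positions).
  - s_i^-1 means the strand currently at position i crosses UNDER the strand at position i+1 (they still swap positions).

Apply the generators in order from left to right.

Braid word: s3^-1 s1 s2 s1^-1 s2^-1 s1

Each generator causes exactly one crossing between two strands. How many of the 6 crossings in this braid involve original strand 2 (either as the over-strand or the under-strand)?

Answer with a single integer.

Gen 1: crossing 3x4. Involves strand 2? no. Count so far: 0
Gen 2: crossing 1x2. Involves strand 2? yes. Count so far: 1
Gen 3: crossing 1x4. Involves strand 2? no. Count so far: 1
Gen 4: crossing 2x4. Involves strand 2? yes. Count so far: 2
Gen 5: crossing 2x1. Involves strand 2? yes. Count so far: 3
Gen 6: crossing 4x1. Involves strand 2? no. Count so far: 3

Answer: 3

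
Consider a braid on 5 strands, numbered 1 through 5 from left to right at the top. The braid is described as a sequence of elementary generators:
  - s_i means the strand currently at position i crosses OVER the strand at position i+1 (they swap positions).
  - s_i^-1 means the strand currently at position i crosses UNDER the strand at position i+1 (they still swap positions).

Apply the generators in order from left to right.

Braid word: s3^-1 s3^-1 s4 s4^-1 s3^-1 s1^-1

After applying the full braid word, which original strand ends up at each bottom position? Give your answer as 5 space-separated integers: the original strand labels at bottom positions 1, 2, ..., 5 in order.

Gen 1 (s3^-1): strand 3 crosses under strand 4. Perm now: [1 2 4 3 5]
Gen 2 (s3^-1): strand 4 crosses under strand 3. Perm now: [1 2 3 4 5]
Gen 3 (s4): strand 4 crosses over strand 5. Perm now: [1 2 3 5 4]
Gen 4 (s4^-1): strand 5 crosses under strand 4. Perm now: [1 2 3 4 5]
Gen 5 (s3^-1): strand 3 crosses under strand 4. Perm now: [1 2 4 3 5]
Gen 6 (s1^-1): strand 1 crosses under strand 2. Perm now: [2 1 4 3 5]

Answer: 2 1 4 3 5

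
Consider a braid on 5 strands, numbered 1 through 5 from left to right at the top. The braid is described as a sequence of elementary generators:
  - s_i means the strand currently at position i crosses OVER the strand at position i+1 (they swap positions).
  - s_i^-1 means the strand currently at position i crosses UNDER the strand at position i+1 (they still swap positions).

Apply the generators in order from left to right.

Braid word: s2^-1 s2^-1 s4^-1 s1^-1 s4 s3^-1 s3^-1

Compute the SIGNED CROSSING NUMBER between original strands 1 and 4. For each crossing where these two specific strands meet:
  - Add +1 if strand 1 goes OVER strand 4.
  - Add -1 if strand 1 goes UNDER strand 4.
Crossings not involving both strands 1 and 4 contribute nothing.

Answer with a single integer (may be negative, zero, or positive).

Answer: 0

Derivation:
Gen 1: crossing 2x3. Both 1&4? no. Sum: 0
Gen 2: crossing 3x2. Both 1&4? no. Sum: 0
Gen 3: crossing 4x5. Both 1&4? no. Sum: 0
Gen 4: crossing 1x2. Both 1&4? no. Sum: 0
Gen 5: crossing 5x4. Both 1&4? no. Sum: 0
Gen 6: crossing 3x4. Both 1&4? no. Sum: 0
Gen 7: crossing 4x3. Both 1&4? no. Sum: 0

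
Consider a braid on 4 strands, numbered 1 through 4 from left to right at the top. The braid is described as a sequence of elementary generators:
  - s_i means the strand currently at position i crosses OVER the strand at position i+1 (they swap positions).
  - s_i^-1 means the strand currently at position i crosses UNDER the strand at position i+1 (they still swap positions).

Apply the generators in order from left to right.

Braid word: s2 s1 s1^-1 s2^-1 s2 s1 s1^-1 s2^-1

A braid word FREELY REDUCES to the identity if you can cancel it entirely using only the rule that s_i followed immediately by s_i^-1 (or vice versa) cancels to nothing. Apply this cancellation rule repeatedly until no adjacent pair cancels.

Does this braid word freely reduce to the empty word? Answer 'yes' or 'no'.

Answer: yes

Derivation:
Gen 1 (s2): push. Stack: [s2]
Gen 2 (s1): push. Stack: [s2 s1]
Gen 3 (s1^-1): cancels prior s1. Stack: [s2]
Gen 4 (s2^-1): cancels prior s2. Stack: []
Gen 5 (s2): push. Stack: [s2]
Gen 6 (s1): push. Stack: [s2 s1]
Gen 7 (s1^-1): cancels prior s1. Stack: [s2]
Gen 8 (s2^-1): cancels prior s2. Stack: []
Reduced word: (empty)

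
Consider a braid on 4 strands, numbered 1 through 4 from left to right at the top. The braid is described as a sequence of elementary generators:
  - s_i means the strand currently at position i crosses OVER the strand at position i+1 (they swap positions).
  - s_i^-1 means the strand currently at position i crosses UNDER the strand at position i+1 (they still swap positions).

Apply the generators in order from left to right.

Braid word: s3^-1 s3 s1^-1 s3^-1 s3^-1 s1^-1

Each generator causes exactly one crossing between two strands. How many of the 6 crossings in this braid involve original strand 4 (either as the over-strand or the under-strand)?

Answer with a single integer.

Answer: 4

Derivation:
Gen 1: crossing 3x4. Involves strand 4? yes. Count so far: 1
Gen 2: crossing 4x3. Involves strand 4? yes. Count so far: 2
Gen 3: crossing 1x2. Involves strand 4? no. Count so far: 2
Gen 4: crossing 3x4. Involves strand 4? yes. Count so far: 3
Gen 5: crossing 4x3. Involves strand 4? yes. Count so far: 4
Gen 6: crossing 2x1. Involves strand 4? no. Count so far: 4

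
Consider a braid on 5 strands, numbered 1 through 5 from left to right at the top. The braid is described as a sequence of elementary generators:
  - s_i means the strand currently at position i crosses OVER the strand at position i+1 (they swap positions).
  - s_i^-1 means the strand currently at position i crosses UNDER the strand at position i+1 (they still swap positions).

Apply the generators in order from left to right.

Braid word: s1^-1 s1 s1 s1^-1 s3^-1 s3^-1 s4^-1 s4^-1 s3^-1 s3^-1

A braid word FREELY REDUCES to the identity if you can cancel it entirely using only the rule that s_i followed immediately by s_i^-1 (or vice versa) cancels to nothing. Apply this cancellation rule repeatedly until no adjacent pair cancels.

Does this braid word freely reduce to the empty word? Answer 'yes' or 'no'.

Answer: no

Derivation:
Gen 1 (s1^-1): push. Stack: [s1^-1]
Gen 2 (s1): cancels prior s1^-1. Stack: []
Gen 3 (s1): push. Stack: [s1]
Gen 4 (s1^-1): cancels prior s1. Stack: []
Gen 5 (s3^-1): push. Stack: [s3^-1]
Gen 6 (s3^-1): push. Stack: [s3^-1 s3^-1]
Gen 7 (s4^-1): push. Stack: [s3^-1 s3^-1 s4^-1]
Gen 8 (s4^-1): push. Stack: [s3^-1 s3^-1 s4^-1 s4^-1]
Gen 9 (s3^-1): push. Stack: [s3^-1 s3^-1 s4^-1 s4^-1 s3^-1]
Gen 10 (s3^-1): push. Stack: [s3^-1 s3^-1 s4^-1 s4^-1 s3^-1 s3^-1]
Reduced word: s3^-1 s3^-1 s4^-1 s4^-1 s3^-1 s3^-1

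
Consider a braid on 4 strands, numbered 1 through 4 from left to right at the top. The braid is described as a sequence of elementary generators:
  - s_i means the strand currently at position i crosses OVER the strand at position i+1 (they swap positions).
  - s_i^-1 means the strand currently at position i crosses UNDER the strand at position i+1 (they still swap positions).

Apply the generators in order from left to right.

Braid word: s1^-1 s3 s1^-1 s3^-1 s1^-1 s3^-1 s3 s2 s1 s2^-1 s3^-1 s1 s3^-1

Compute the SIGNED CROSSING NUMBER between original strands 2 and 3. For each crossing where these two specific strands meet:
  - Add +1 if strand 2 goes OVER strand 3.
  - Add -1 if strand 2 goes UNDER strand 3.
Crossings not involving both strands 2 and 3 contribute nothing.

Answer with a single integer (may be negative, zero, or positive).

Answer: 1

Derivation:
Gen 1: crossing 1x2. Both 2&3? no. Sum: 0
Gen 2: crossing 3x4. Both 2&3? no. Sum: 0
Gen 3: crossing 2x1. Both 2&3? no. Sum: 0
Gen 4: crossing 4x3. Both 2&3? no. Sum: 0
Gen 5: crossing 1x2. Both 2&3? no. Sum: 0
Gen 6: crossing 3x4. Both 2&3? no. Sum: 0
Gen 7: crossing 4x3. Both 2&3? no. Sum: 0
Gen 8: crossing 1x3. Both 2&3? no. Sum: 0
Gen 9: 2 over 3. Both 2&3? yes. Contrib: +1. Sum: 1
Gen 10: crossing 2x1. Both 2&3? no. Sum: 1
Gen 11: crossing 2x4. Both 2&3? no. Sum: 1
Gen 12: crossing 3x1. Both 2&3? no. Sum: 1
Gen 13: crossing 4x2. Both 2&3? no. Sum: 1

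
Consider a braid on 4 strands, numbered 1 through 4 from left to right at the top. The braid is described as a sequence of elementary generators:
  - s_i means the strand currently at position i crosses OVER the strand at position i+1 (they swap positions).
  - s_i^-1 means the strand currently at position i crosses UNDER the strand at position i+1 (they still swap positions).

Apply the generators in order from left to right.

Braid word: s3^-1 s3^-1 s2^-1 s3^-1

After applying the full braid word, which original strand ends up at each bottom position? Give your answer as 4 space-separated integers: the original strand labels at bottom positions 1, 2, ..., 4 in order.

Gen 1 (s3^-1): strand 3 crosses under strand 4. Perm now: [1 2 4 3]
Gen 2 (s3^-1): strand 4 crosses under strand 3. Perm now: [1 2 3 4]
Gen 3 (s2^-1): strand 2 crosses under strand 3. Perm now: [1 3 2 4]
Gen 4 (s3^-1): strand 2 crosses under strand 4. Perm now: [1 3 4 2]

Answer: 1 3 4 2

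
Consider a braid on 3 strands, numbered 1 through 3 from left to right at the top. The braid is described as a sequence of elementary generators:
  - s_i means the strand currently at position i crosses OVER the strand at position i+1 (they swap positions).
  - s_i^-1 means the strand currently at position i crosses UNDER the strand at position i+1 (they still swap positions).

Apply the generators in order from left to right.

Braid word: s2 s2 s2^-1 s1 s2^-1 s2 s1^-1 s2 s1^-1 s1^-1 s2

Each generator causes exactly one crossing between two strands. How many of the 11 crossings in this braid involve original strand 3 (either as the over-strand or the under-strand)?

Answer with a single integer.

Gen 1: crossing 2x3. Involves strand 3? yes. Count so far: 1
Gen 2: crossing 3x2. Involves strand 3? yes. Count so far: 2
Gen 3: crossing 2x3. Involves strand 3? yes. Count so far: 3
Gen 4: crossing 1x3. Involves strand 3? yes. Count so far: 4
Gen 5: crossing 1x2. Involves strand 3? no. Count so far: 4
Gen 6: crossing 2x1. Involves strand 3? no. Count so far: 4
Gen 7: crossing 3x1. Involves strand 3? yes. Count so far: 5
Gen 8: crossing 3x2. Involves strand 3? yes. Count so far: 6
Gen 9: crossing 1x2. Involves strand 3? no. Count so far: 6
Gen 10: crossing 2x1. Involves strand 3? no. Count so far: 6
Gen 11: crossing 2x3. Involves strand 3? yes. Count so far: 7

Answer: 7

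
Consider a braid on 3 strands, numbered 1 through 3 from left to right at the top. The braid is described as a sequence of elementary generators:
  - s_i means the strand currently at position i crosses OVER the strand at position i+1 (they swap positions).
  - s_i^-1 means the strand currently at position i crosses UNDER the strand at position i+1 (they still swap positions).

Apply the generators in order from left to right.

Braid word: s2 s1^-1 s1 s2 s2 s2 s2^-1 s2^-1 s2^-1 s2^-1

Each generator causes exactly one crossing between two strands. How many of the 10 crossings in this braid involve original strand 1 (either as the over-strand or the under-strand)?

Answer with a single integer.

Answer: 2

Derivation:
Gen 1: crossing 2x3. Involves strand 1? no. Count so far: 0
Gen 2: crossing 1x3. Involves strand 1? yes. Count so far: 1
Gen 3: crossing 3x1. Involves strand 1? yes. Count so far: 2
Gen 4: crossing 3x2. Involves strand 1? no. Count so far: 2
Gen 5: crossing 2x3. Involves strand 1? no. Count so far: 2
Gen 6: crossing 3x2. Involves strand 1? no. Count so far: 2
Gen 7: crossing 2x3. Involves strand 1? no. Count so far: 2
Gen 8: crossing 3x2. Involves strand 1? no. Count so far: 2
Gen 9: crossing 2x3. Involves strand 1? no. Count so far: 2
Gen 10: crossing 3x2. Involves strand 1? no. Count so far: 2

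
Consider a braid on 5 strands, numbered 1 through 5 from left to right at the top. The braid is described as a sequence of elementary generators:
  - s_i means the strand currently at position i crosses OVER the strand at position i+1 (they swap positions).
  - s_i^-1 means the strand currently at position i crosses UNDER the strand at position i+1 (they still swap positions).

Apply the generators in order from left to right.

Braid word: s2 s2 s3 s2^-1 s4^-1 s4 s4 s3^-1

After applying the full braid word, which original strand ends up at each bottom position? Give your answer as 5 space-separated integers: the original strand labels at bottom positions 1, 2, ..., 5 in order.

Gen 1 (s2): strand 2 crosses over strand 3. Perm now: [1 3 2 4 5]
Gen 2 (s2): strand 3 crosses over strand 2. Perm now: [1 2 3 4 5]
Gen 3 (s3): strand 3 crosses over strand 4. Perm now: [1 2 4 3 5]
Gen 4 (s2^-1): strand 2 crosses under strand 4. Perm now: [1 4 2 3 5]
Gen 5 (s4^-1): strand 3 crosses under strand 5. Perm now: [1 4 2 5 3]
Gen 6 (s4): strand 5 crosses over strand 3. Perm now: [1 4 2 3 5]
Gen 7 (s4): strand 3 crosses over strand 5. Perm now: [1 4 2 5 3]
Gen 8 (s3^-1): strand 2 crosses under strand 5. Perm now: [1 4 5 2 3]

Answer: 1 4 5 2 3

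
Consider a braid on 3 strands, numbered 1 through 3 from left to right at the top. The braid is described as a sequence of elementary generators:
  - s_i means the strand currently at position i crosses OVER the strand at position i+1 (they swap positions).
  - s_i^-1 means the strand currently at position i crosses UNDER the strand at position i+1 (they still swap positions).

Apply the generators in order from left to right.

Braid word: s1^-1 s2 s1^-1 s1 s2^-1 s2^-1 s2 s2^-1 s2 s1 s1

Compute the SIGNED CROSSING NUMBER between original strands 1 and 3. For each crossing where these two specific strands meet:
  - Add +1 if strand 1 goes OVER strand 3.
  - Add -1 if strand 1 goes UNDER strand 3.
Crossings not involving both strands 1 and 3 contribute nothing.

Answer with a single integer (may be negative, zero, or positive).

Gen 1: crossing 1x2. Both 1&3? no. Sum: 0
Gen 2: 1 over 3. Both 1&3? yes. Contrib: +1. Sum: 1
Gen 3: crossing 2x3. Both 1&3? no. Sum: 1
Gen 4: crossing 3x2. Both 1&3? no. Sum: 1
Gen 5: 3 under 1. Both 1&3? yes. Contrib: +1. Sum: 2
Gen 6: 1 under 3. Both 1&3? yes. Contrib: -1. Sum: 1
Gen 7: 3 over 1. Both 1&3? yes. Contrib: -1. Sum: 0
Gen 8: 1 under 3. Both 1&3? yes. Contrib: -1. Sum: -1
Gen 9: 3 over 1. Both 1&3? yes. Contrib: -1. Sum: -2
Gen 10: crossing 2x1. Both 1&3? no. Sum: -2
Gen 11: crossing 1x2. Both 1&3? no. Sum: -2

Answer: -2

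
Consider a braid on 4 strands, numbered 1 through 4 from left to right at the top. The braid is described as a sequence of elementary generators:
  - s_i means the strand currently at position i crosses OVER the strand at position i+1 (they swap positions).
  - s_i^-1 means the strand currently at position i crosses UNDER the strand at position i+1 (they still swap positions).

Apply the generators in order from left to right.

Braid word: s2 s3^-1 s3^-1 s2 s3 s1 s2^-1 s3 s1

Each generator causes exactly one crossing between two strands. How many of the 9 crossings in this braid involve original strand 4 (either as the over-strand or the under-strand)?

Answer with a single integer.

Answer: 5

Derivation:
Gen 1: crossing 2x3. Involves strand 4? no. Count so far: 0
Gen 2: crossing 2x4. Involves strand 4? yes. Count so far: 1
Gen 3: crossing 4x2. Involves strand 4? yes. Count so far: 2
Gen 4: crossing 3x2. Involves strand 4? no. Count so far: 2
Gen 5: crossing 3x4. Involves strand 4? yes. Count so far: 3
Gen 6: crossing 1x2. Involves strand 4? no. Count so far: 3
Gen 7: crossing 1x4. Involves strand 4? yes. Count so far: 4
Gen 8: crossing 1x3. Involves strand 4? no. Count so far: 4
Gen 9: crossing 2x4. Involves strand 4? yes. Count so far: 5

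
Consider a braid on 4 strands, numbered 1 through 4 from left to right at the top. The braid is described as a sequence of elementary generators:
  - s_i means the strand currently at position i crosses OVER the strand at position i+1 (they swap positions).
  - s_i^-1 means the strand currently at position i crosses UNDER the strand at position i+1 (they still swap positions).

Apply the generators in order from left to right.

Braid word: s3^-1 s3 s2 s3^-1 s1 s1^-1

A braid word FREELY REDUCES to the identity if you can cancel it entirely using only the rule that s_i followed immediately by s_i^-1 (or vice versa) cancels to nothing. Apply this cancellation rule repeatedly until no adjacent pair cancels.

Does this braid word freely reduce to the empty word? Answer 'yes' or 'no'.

Gen 1 (s3^-1): push. Stack: [s3^-1]
Gen 2 (s3): cancels prior s3^-1. Stack: []
Gen 3 (s2): push. Stack: [s2]
Gen 4 (s3^-1): push. Stack: [s2 s3^-1]
Gen 5 (s1): push. Stack: [s2 s3^-1 s1]
Gen 6 (s1^-1): cancels prior s1. Stack: [s2 s3^-1]
Reduced word: s2 s3^-1

Answer: no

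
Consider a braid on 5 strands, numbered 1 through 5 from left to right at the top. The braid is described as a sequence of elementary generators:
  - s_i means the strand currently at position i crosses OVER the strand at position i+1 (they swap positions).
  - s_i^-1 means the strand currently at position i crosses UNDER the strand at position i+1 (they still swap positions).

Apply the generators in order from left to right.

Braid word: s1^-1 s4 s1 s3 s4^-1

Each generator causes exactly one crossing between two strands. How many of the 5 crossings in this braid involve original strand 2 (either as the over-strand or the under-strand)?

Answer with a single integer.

Gen 1: crossing 1x2. Involves strand 2? yes. Count so far: 1
Gen 2: crossing 4x5. Involves strand 2? no. Count so far: 1
Gen 3: crossing 2x1. Involves strand 2? yes. Count so far: 2
Gen 4: crossing 3x5. Involves strand 2? no. Count so far: 2
Gen 5: crossing 3x4. Involves strand 2? no. Count so far: 2

Answer: 2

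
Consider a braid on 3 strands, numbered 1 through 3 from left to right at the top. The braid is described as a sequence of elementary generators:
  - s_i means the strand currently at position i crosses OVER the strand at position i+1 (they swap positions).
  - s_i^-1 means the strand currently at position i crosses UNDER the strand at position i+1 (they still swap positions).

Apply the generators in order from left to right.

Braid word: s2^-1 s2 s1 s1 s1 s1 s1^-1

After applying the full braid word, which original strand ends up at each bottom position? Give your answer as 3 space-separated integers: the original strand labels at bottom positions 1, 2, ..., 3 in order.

Answer: 2 1 3

Derivation:
Gen 1 (s2^-1): strand 2 crosses under strand 3. Perm now: [1 3 2]
Gen 2 (s2): strand 3 crosses over strand 2. Perm now: [1 2 3]
Gen 3 (s1): strand 1 crosses over strand 2. Perm now: [2 1 3]
Gen 4 (s1): strand 2 crosses over strand 1. Perm now: [1 2 3]
Gen 5 (s1): strand 1 crosses over strand 2. Perm now: [2 1 3]
Gen 6 (s1): strand 2 crosses over strand 1. Perm now: [1 2 3]
Gen 7 (s1^-1): strand 1 crosses under strand 2. Perm now: [2 1 3]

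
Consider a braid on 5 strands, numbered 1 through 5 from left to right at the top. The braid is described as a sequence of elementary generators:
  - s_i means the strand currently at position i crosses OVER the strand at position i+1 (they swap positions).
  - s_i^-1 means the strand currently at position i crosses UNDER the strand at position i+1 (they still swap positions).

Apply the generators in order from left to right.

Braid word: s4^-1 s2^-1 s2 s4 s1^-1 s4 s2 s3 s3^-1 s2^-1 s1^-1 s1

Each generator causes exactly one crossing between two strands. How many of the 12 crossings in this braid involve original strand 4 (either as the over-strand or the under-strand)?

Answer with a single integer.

Gen 1: crossing 4x5. Involves strand 4? yes. Count so far: 1
Gen 2: crossing 2x3. Involves strand 4? no. Count so far: 1
Gen 3: crossing 3x2. Involves strand 4? no. Count so far: 1
Gen 4: crossing 5x4. Involves strand 4? yes. Count so far: 2
Gen 5: crossing 1x2. Involves strand 4? no. Count so far: 2
Gen 6: crossing 4x5. Involves strand 4? yes. Count so far: 3
Gen 7: crossing 1x3. Involves strand 4? no. Count so far: 3
Gen 8: crossing 1x5. Involves strand 4? no. Count so far: 3
Gen 9: crossing 5x1. Involves strand 4? no. Count so far: 3
Gen 10: crossing 3x1. Involves strand 4? no. Count so far: 3
Gen 11: crossing 2x1. Involves strand 4? no. Count so far: 3
Gen 12: crossing 1x2. Involves strand 4? no. Count so far: 3

Answer: 3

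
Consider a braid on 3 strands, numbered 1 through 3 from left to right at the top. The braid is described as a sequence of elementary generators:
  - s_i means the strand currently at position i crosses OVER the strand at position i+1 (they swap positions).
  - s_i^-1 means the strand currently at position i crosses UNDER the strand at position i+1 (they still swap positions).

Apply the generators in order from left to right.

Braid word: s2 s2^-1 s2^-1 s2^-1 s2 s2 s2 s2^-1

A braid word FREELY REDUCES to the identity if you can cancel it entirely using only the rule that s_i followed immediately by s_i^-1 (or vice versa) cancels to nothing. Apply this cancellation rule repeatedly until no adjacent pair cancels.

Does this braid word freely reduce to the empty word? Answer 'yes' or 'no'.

Answer: yes

Derivation:
Gen 1 (s2): push. Stack: [s2]
Gen 2 (s2^-1): cancels prior s2. Stack: []
Gen 3 (s2^-1): push. Stack: [s2^-1]
Gen 4 (s2^-1): push. Stack: [s2^-1 s2^-1]
Gen 5 (s2): cancels prior s2^-1. Stack: [s2^-1]
Gen 6 (s2): cancels prior s2^-1. Stack: []
Gen 7 (s2): push. Stack: [s2]
Gen 8 (s2^-1): cancels prior s2. Stack: []
Reduced word: (empty)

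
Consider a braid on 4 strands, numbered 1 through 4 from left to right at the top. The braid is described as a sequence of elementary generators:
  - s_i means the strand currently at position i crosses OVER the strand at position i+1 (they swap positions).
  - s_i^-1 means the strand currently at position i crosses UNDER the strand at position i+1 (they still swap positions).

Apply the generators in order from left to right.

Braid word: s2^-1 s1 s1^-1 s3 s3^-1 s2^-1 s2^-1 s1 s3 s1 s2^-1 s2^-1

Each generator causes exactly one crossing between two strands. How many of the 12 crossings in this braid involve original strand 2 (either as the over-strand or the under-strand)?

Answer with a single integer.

Gen 1: crossing 2x3. Involves strand 2? yes. Count so far: 1
Gen 2: crossing 1x3. Involves strand 2? no. Count so far: 1
Gen 3: crossing 3x1. Involves strand 2? no. Count so far: 1
Gen 4: crossing 2x4. Involves strand 2? yes. Count so far: 2
Gen 5: crossing 4x2. Involves strand 2? yes. Count so far: 3
Gen 6: crossing 3x2. Involves strand 2? yes. Count so far: 4
Gen 7: crossing 2x3. Involves strand 2? yes. Count so far: 5
Gen 8: crossing 1x3. Involves strand 2? no. Count so far: 5
Gen 9: crossing 2x4. Involves strand 2? yes. Count so far: 6
Gen 10: crossing 3x1. Involves strand 2? no. Count so far: 6
Gen 11: crossing 3x4. Involves strand 2? no. Count so far: 6
Gen 12: crossing 4x3. Involves strand 2? no. Count so far: 6

Answer: 6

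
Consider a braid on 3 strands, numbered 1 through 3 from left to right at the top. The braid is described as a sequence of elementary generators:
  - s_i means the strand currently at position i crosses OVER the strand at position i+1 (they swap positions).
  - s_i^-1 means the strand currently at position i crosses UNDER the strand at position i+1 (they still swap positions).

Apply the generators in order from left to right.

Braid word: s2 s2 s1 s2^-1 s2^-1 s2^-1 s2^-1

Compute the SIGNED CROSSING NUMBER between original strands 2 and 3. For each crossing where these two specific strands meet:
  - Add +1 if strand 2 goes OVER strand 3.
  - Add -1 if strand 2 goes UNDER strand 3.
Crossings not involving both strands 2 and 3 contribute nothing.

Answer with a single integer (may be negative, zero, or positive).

Gen 1: 2 over 3. Both 2&3? yes. Contrib: +1. Sum: 1
Gen 2: 3 over 2. Both 2&3? yes. Contrib: -1. Sum: 0
Gen 3: crossing 1x2. Both 2&3? no. Sum: 0
Gen 4: crossing 1x3. Both 2&3? no. Sum: 0
Gen 5: crossing 3x1. Both 2&3? no. Sum: 0
Gen 6: crossing 1x3. Both 2&3? no. Sum: 0
Gen 7: crossing 3x1. Both 2&3? no. Sum: 0

Answer: 0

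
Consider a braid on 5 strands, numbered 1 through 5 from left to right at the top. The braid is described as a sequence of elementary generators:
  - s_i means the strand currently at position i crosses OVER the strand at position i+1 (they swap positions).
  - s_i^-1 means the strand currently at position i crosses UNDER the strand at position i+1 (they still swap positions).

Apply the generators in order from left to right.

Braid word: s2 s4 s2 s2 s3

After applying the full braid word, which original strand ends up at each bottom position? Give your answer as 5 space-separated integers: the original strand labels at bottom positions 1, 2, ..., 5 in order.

Answer: 1 3 5 2 4

Derivation:
Gen 1 (s2): strand 2 crosses over strand 3. Perm now: [1 3 2 4 5]
Gen 2 (s4): strand 4 crosses over strand 5. Perm now: [1 3 2 5 4]
Gen 3 (s2): strand 3 crosses over strand 2. Perm now: [1 2 3 5 4]
Gen 4 (s2): strand 2 crosses over strand 3. Perm now: [1 3 2 5 4]
Gen 5 (s3): strand 2 crosses over strand 5. Perm now: [1 3 5 2 4]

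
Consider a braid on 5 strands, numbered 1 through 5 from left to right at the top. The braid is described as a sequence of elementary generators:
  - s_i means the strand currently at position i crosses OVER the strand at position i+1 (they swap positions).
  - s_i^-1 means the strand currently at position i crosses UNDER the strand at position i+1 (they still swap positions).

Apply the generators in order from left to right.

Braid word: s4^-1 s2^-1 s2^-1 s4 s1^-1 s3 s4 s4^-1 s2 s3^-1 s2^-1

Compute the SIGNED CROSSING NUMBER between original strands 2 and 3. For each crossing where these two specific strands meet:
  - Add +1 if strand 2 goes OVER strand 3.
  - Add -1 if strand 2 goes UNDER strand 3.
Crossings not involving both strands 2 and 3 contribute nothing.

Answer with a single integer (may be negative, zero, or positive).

Answer: 0

Derivation:
Gen 1: crossing 4x5. Both 2&3? no. Sum: 0
Gen 2: 2 under 3. Both 2&3? yes. Contrib: -1. Sum: -1
Gen 3: 3 under 2. Both 2&3? yes. Contrib: +1. Sum: 0
Gen 4: crossing 5x4. Both 2&3? no. Sum: 0
Gen 5: crossing 1x2. Both 2&3? no. Sum: 0
Gen 6: crossing 3x4. Both 2&3? no. Sum: 0
Gen 7: crossing 3x5. Both 2&3? no. Sum: 0
Gen 8: crossing 5x3. Both 2&3? no. Sum: 0
Gen 9: crossing 1x4. Both 2&3? no. Sum: 0
Gen 10: crossing 1x3. Both 2&3? no. Sum: 0
Gen 11: crossing 4x3. Both 2&3? no. Sum: 0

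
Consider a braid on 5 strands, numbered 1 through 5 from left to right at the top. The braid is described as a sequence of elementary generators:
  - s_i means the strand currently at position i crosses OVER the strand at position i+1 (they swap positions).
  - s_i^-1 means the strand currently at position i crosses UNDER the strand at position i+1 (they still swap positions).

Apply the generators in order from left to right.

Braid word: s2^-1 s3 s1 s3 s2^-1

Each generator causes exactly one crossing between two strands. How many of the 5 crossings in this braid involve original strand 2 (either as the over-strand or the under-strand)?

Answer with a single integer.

Answer: 4

Derivation:
Gen 1: crossing 2x3. Involves strand 2? yes. Count so far: 1
Gen 2: crossing 2x4. Involves strand 2? yes. Count so far: 2
Gen 3: crossing 1x3. Involves strand 2? no. Count so far: 2
Gen 4: crossing 4x2. Involves strand 2? yes. Count so far: 3
Gen 5: crossing 1x2. Involves strand 2? yes. Count so far: 4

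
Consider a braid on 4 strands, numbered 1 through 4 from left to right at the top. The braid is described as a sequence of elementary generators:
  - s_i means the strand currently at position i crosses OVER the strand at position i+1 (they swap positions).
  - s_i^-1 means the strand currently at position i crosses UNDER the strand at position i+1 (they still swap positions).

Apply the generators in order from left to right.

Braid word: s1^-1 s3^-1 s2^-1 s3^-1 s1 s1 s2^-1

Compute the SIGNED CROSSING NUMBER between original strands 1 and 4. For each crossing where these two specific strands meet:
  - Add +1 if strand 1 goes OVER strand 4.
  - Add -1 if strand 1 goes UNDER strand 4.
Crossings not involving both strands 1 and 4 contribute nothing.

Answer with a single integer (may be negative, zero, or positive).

Answer: -1

Derivation:
Gen 1: crossing 1x2. Both 1&4? no. Sum: 0
Gen 2: crossing 3x4. Both 1&4? no. Sum: 0
Gen 3: 1 under 4. Both 1&4? yes. Contrib: -1. Sum: -1
Gen 4: crossing 1x3. Both 1&4? no. Sum: -1
Gen 5: crossing 2x4. Both 1&4? no. Sum: -1
Gen 6: crossing 4x2. Both 1&4? no. Sum: -1
Gen 7: crossing 4x3. Both 1&4? no. Sum: -1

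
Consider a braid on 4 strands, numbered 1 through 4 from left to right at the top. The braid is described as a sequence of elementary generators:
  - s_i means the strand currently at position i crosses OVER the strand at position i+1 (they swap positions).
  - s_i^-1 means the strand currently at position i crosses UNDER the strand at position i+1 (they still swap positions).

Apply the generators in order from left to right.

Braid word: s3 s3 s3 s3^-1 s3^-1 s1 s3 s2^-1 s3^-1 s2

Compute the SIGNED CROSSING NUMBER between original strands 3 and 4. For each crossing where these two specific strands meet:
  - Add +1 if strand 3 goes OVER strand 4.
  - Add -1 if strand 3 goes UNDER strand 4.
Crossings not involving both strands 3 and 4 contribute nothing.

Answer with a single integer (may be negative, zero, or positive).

Answer: 1

Derivation:
Gen 1: 3 over 4. Both 3&4? yes. Contrib: +1. Sum: 1
Gen 2: 4 over 3. Both 3&4? yes. Contrib: -1. Sum: 0
Gen 3: 3 over 4. Both 3&4? yes. Contrib: +1. Sum: 1
Gen 4: 4 under 3. Both 3&4? yes. Contrib: +1. Sum: 2
Gen 5: 3 under 4. Both 3&4? yes. Contrib: -1. Sum: 1
Gen 6: crossing 1x2. Both 3&4? no. Sum: 1
Gen 7: 4 over 3. Both 3&4? yes. Contrib: -1. Sum: 0
Gen 8: crossing 1x3. Both 3&4? no. Sum: 0
Gen 9: crossing 1x4. Both 3&4? no. Sum: 0
Gen 10: 3 over 4. Both 3&4? yes. Contrib: +1. Sum: 1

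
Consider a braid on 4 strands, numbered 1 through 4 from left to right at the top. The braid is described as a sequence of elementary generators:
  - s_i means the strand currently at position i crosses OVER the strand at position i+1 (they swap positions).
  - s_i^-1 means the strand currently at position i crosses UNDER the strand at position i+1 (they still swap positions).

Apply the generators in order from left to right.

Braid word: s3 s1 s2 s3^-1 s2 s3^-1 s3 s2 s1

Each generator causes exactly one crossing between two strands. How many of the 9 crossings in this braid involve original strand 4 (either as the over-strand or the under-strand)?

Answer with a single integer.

Answer: 7

Derivation:
Gen 1: crossing 3x4. Involves strand 4? yes. Count so far: 1
Gen 2: crossing 1x2. Involves strand 4? no. Count so far: 1
Gen 3: crossing 1x4. Involves strand 4? yes. Count so far: 2
Gen 4: crossing 1x3. Involves strand 4? no. Count so far: 2
Gen 5: crossing 4x3. Involves strand 4? yes. Count so far: 3
Gen 6: crossing 4x1. Involves strand 4? yes. Count so far: 4
Gen 7: crossing 1x4. Involves strand 4? yes. Count so far: 5
Gen 8: crossing 3x4. Involves strand 4? yes. Count so far: 6
Gen 9: crossing 2x4. Involves strand 4? yes. Count so far: 7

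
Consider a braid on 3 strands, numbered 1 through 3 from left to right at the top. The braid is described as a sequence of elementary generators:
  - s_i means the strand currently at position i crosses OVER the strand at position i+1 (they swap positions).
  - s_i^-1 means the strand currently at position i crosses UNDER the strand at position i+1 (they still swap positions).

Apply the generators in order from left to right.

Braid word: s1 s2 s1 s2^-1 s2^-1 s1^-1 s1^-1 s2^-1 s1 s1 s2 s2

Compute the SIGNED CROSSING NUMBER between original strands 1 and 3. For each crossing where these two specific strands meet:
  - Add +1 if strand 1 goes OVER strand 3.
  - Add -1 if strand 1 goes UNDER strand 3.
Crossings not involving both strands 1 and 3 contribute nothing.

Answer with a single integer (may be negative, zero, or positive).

Gen 1: crossing 1x2. Both 1&3? no. Sum: 0
Gen 2: 1 over 3. Both 1&3? yes. Contrib: +1. Sum: 1
Gen 3: crossing 2x3. Both 1&3? no. Sum: 1
Gen 4: crossing 2x1. Both 1&3? no. Sum: 1
Gen 5: crossing 1x2. Both 1&3? no. Sum: 1
Gen 6: crossing 3x2. Both 1&3? no. Sum: 1
Gen 7: crossing 2x3. Both 1&3? no. Sum: 1
Gen 8: crossing 2x1. Both 1&3? no. Sum: 1
Gen 9: 3 over 1. Both 1&3? yes. Contrib: -1. Sum: 0
Gen 10: 1 over 3. Both 1&3? yes. Contrib: +1. Sum: 1
Gen 11: crossing 1x2. Both 1&3? no. Sum: 1
Gen 12: crossing 2x1. Both 1&3? no. Sum: 1

Answer: 1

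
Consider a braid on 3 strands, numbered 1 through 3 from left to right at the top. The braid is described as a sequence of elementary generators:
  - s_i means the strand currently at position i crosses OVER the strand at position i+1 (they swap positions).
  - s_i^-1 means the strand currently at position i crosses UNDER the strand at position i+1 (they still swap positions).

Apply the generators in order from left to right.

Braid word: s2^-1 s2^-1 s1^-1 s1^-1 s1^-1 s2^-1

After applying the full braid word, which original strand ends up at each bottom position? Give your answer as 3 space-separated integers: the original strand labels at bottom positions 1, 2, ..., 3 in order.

Answer: 2 3 1

Derivation:
Gen 1 (s2^-1): strand 2 crosses under strand 3. Perm now: [1 3 2]
Gen 2 (s2^-1): strand 3 crosses under strand 2. Perm now: [1 2 3]
Gen 3 (s1^-1): strand 1 crosses under strand 2. Perm now: [2 1 3]
Gen 4 (s1^-1): strand 2 crosses under strand 1. Perm now: [1 2 3]
Gen 5 (s1^-1): strand 1 crosses under strand 2. Perm now: [2 1 3]
Gen 6 (s2^-1): strand 1 crosses under strand 3. Perm now: [2 3 1]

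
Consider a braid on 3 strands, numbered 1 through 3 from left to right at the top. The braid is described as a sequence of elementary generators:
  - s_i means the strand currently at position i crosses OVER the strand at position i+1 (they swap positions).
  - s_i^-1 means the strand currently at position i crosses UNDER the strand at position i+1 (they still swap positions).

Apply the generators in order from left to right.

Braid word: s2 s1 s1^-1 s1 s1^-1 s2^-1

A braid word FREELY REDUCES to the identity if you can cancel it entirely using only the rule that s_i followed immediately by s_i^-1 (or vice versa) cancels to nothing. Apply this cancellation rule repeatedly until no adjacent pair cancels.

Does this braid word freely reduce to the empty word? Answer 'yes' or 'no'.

Gen 1 (s2): push. Stack: [s2]
Gen 2 (s1): push. Stack: [s2 s1]
Gen 3 (s1^-1): cancels prior s1. Stack: [s2]
Gen 4 (s1): push. Stack: [s2 s1]
Gen 5 (s1^-1): cancels prior s1. Stack: [s2]
Gen 6 (s2^-1): cancels prior s2. Stack: []
Reduced word: (empty)

Answer: yes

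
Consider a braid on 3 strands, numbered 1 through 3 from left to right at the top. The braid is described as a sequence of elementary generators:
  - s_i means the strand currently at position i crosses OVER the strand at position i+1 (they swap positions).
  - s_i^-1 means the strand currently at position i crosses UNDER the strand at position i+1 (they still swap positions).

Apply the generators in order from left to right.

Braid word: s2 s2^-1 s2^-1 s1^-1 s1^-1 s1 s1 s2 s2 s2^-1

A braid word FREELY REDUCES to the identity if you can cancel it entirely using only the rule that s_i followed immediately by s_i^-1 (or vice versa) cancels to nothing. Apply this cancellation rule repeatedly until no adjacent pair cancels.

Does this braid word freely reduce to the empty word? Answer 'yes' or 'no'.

Gen 1 (s2): push. Stack: [s2]
Gen 2 (s2^-1): cancels prior s2. Stack: []
Gen 3 (s2^-1): push. Stack: [s2^-1]
Gen 4 (s1^-1): push. Stack: [s2^-1 s1^-1]
Gen 5 (s1^-1): push. Stack: [s2^-1 s1^-1 s1^-1]
Gen 6 (s1): cancels prior s1^-1. Stack: [s2^-1 s1^-1]
Gen 7 (s1): cancels prior s1^-1. Stack: [s2^-1]
Gen 8 (s2): cancels prior s2^-1. Stack: []
Gen 9 (s2): push. Stack: [s2]
Gen 10 (s2^-1): cancels prior s2. Stack: []
Reduced word: (empty)

Answer: yes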